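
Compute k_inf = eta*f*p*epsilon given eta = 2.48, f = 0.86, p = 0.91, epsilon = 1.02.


k_inf = eta * f * p * epsilon
k_inf = 2.48 * 0.86 * 0.91 * 1.02
k_inf = 1.9797

1.9797


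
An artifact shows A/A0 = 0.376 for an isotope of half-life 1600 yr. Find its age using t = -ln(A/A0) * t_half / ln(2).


lambda = ln(2) / t_half = ln(2) / 1600 = 4.332170e-04 /yr
t = -ln(A/A0) / lambda
t = -ln(0.376) / 4.332170e-04
t = 2257.9 yr

2257.9


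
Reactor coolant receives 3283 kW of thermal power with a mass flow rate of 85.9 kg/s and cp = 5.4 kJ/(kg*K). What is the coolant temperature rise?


dT = Q / (m_dot * cp)
dT = 3283 / (85.9 * 5.4)
dT = 7.0776 C

7.0776


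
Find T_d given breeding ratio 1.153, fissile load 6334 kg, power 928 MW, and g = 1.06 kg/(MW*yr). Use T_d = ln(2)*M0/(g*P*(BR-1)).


Breeding gain G = BR - 1 = 1.153 - 1 = 0.153
Fissile production rate = g * P * G = 1.06 * 928 * 0.153 = 150.50304 kg/yr
T_d = ln(2) * M0 / (g * P * G)
T_d = ln(2) * 6334 / 150.50304 = 29.171 yr

29.171


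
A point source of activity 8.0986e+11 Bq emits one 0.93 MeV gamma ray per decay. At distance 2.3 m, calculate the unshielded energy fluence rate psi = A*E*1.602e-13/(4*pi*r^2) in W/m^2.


psi = A * E * 1.602e-13 / (4*pi*r^2)
psi = 8.0986e+11 * 0.93 * 1.602e-13 / (4*pi*2.3^2)
psi = 0.0018151 W/m^2

0.0018151


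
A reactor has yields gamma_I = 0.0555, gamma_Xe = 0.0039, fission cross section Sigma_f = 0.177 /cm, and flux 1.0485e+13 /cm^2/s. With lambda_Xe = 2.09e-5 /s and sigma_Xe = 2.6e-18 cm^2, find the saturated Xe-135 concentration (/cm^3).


Xe_eq = (gamma_I + gamma_Xe) * Sigma_f * phi / (lambda_Xe + sigma_Xe * phi)
Numerator = (0.0555 + 0.0039) * 0.177 * 1.0485e+13 = 1.102372e+11
Denominator = 2.09e-5 + 2.6e-18 * 1.0485e+13 = 4.816100e-05
Xe_eq = 1.102372e+11 / 4.816100e-05 = 2.2889e+15 /cm^3

2.2889e+15


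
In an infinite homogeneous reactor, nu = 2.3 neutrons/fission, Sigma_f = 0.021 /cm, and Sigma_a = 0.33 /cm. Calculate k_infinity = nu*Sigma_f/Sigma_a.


k_inf = nu * Sigma_f / Sigma_a
k_inf = 2.3 * 0.021 / 0.33
k_inf = 0.14636

0.14636


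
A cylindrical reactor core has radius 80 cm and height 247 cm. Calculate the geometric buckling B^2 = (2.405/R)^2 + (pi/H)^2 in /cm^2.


B^2 = (2.405/R)^2 + (pi/H)^2
B^2 = (2.405/80)^2 + (pi/247)^2
B^2 = 0.0010655 /cm^2

0.0010655


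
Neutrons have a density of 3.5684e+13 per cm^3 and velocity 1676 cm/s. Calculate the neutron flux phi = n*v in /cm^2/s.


phi = n * v
phi = 3.5684e+13 * 1676
phi = 5.9806e+16 /cm^2/s

5.9806e+16


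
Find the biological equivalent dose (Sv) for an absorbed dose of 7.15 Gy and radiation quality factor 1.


H = D * Q
H = 7.15 * 1
H = 7.1500 Sv

7.1500


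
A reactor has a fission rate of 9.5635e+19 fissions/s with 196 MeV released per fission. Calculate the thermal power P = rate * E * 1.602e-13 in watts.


P = fission_rate * E_MeV * 1.602e-13
P = 9.5635e+19 * 196 * 1.602e-13
P = 3.0029e+09 W

3.0029e+09


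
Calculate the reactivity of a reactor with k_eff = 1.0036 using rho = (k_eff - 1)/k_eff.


rho = (k_eff - 1) / k_eff
rho = (1.0036 - 1) / 1.0036
rho = 0.0035871

0.0035871


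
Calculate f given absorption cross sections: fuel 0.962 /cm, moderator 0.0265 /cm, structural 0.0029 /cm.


f = Sigma_a_fuel / (Sigma_a_fuel + Sigma_a_mod + Sigma_a_other)
f = 0.962 / (0.962 + 0.0265 + 0.0029)
f = 0.97034

0.97034


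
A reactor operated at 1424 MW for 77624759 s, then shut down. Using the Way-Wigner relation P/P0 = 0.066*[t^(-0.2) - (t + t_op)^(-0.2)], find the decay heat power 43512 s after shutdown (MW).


P/P0 = 0.066 * [t^(-0.2) - (t + t_op)^(-0.2)]
P/P0 = 0.066 * [43512^(-0.2) - (43512 + 77624759)^(-0.2)]
P/P0 = 0.066 * [0.1181077 - 0.02642112] = 0.006051314
P = 1424 * 0.006051314 = 8.6171 MW

8.6171


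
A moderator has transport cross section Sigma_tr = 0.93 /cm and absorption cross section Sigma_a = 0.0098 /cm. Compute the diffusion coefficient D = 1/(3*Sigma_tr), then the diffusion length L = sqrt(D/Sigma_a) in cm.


D = 1 / (3 * Sigma_tr) = 1 / (3 * 0.93) = 0.3584229 cm
L = sqrt(D / Sigma_a)
L = sqrt(0.3584229 / 0.0098)
L = 6.0476 cm

6.0476


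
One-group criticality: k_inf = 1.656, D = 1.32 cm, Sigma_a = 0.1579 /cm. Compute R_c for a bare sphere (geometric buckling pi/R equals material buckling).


L^2 = D / Sigma_a = 1.32 / 0.1579 = 8.359721 cm^2
B_m^2 = (k_inf - 1) / L^2 = (1.656 - 1) / 8.359721 = 0.07847152 /cm^2
For a bare sphere: B_g = pi/R, so R_c = pi / sqrt(B_m^2)
R_c = pi / sqrt(0.07847152) = 11.215 cm

11.215


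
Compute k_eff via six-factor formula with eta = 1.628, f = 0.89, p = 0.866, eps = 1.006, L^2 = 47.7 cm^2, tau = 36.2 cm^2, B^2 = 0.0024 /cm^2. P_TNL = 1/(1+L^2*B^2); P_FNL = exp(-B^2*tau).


k_inf = eta*f*p*eps = 1.628*0.89*0.866*1.006 = 1.262293
P_TNL = 1/(1 + L^2*B^2) = 1/(1 + 47.7*0.0024) = 0.8972794
P_FNL = exp(-B^2*tau) = exp(-0.0024*36.2) = 0.9167871
k_eff = k_inf * P_TNL * P_FNL = 1.262293 * 0.8972794 * 0.9167871
k_eff = 1.0384

1.0384


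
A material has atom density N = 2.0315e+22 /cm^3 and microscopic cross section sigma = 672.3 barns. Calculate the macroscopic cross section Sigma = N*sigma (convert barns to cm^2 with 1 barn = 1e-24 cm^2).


Sigma = N * sigma_barns * 1e-24
Sigma = 2.0315e+22 * 672.3 * 1e-24
Sigma = 13.658 /cm

13.658


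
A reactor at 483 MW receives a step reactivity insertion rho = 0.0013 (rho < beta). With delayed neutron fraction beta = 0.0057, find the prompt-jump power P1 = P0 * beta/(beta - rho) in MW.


P1/P0 = beta / (beta - rho)
P1/P0 = 0.0057 / (0.0057 - 0.0013) = 1.295455
P1 = 483 * 1.295455 = 625.70 MW

625.70


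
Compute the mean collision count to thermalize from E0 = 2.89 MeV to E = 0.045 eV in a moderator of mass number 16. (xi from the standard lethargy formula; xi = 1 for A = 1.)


xi = 1 + (A-1)^2/(2A)*ln((A-1)/(A+1)) = 0.1199467 (for A = 16)
n = ln(E0/E) / xi
n = ln(2.89e6 / 0.045) / 0.1199467
n = ln(6.422222e+07) / 0.1199467 = 149.88

149.88


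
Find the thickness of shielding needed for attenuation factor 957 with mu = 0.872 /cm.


x = ln(factor) / mu
x = ln(957) / 0.872
x = 7.8713 cm

7.8713


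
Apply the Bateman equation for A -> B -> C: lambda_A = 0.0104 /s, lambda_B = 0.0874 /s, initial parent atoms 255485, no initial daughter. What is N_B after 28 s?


N_B(t) = lambda_A * N_A0 / (lambda_B - lambda_A) * [exp(-lambda_A*t) - exp(-lambda_B*t)]
exp(-0.0104*28) = 0.7473662; exp(-0.0874*28) = 0.08653555
N_B = 0.0104 * 255485 / (0.0874 - 0.0104) * (0.7473662 - 0.08653555)
N_B = 22803

22803


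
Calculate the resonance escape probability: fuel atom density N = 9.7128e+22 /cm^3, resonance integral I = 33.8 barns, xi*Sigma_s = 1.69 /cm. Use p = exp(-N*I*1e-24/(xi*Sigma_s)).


p = exp(-N * I * 1e-24 / (xi*Sigma_s))
p = exp(-9.7128e+22 * 33.8 * 1e-24 / 1.69)
p = 0.14334

0.14334


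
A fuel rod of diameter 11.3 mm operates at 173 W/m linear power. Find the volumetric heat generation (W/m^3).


r = D / 2 / 1000 = 11.3 / 2 / 1000 = 0.00565 m
q''' = q' / (pi * r^2)
q''' = 173 / (pi * 0.00565^2)
q''' = 1.7250e+06 W/m^3

1.7250e+06


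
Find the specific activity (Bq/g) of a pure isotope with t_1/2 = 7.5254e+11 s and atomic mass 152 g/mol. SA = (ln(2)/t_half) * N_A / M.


lambda = ln(2) / t_half = ln(2) / 7.5254e+11 = 9.210769e-13 /s
SA = lambda * N_A / M
SA = 9.210769e-13 * 6.022e23 / 152
SA = 3.6492e+09 Bq/g

3.6492e+09


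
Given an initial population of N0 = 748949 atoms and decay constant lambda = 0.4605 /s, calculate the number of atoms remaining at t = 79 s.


N = N0 * exp(-lambda * t)
N = 748949 * exp(-0.4605 * 79)
N = 1.1886e-10

1.1886e-10


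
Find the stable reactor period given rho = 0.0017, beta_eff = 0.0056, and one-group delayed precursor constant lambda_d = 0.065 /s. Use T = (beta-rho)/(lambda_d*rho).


T = (beta - rho) / (lambda_d * rho)
T = (0.0056 - 0.0017) / (0.065 * 0.0017)
T = 35.294 s

35.294


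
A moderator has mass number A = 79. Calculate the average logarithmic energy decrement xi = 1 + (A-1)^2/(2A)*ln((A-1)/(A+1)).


xi = 1 + (A-1)^2/(2A) * ln((A-1)/(A+1))
xi = 1 + (79-1)^2/(2*79) * ln((79-1)/(79 +1))
xi = 0.025104

0.025104


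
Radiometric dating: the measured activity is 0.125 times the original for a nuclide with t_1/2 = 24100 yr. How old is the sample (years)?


lambda = ln(2) / t_half = ln(2) / 24100 = 2.876129e-05 /yr
t = -ln(A/A0) / lambda
t = -ln(0.125) / 2.876129e-05
t = 72300 yr

72300


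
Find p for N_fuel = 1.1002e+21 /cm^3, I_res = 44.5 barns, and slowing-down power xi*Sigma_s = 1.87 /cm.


p = exp(-N * I * 1e-24 / (xi*Sigma_s))
p = exp(-1.1002e+21 * 44.5 * 1e-24 / 1.87)
p = 0.97416

0.97416


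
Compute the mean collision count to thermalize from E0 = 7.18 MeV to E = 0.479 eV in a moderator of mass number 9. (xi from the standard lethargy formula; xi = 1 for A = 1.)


xi = 1 + (A-1)^2/(2A)*ln((A-1)/(A+1)) = 0.2066007 (for A = 9)
n = ln(E0/E) / xi
n = ln(7.18e6 / 0.479) / 0.2066007
n = ln(1.498956e+07) / 0.2066007 = 79.975

79.975


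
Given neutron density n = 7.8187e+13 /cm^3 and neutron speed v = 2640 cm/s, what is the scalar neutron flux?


phi = n * v
phi = 7.8187e+13 * 2640
phi = 2.0641e+17 /cm^2/s

2.0641e+17


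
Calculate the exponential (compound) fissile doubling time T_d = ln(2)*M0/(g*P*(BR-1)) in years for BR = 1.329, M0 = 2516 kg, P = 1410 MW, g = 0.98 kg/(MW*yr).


Breeding gain G = BR - 1 = 1.329 - 1 = 0.329
Fissile production rate = g * P * G = 0.98 * 1410 * 0.329 = 454.6122 kg/yr
T_d = ln(2) * M0 / (g * P * G)
T_d = ln(2) * 2516 / 454.6122 = 3.8361 yr

3.8361


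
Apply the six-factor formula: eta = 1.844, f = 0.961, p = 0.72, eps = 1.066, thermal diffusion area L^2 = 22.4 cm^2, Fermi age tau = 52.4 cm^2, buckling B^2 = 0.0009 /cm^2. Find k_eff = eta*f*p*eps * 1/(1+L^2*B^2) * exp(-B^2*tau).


k_inf = eta*f*p*eps = 1.844*0.961*0.72*1.066 = 1.360110
P_TNL = 1/(1 + L^2*B^2) = 1/(1 + 22.4*0.0009) = 0.9802384
P_FNL = exp(-B^2*tau) = exp(-0.0009*52.4) = 0.9539348
k_eff = k_inf * P_TNL * P_FNL = 1.360110 * 0.9802384 * 0.9539348
k_eff = 1.2718

1.2718


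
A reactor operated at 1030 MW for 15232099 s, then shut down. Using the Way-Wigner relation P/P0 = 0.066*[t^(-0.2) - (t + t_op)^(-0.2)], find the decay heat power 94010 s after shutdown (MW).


P/P0 = 0.066 * [t^(-0.2) - (t + t_op)^(-0.2)]
P/P0 = 0.066 * [94010^(-0.2) - (94010 + 15232099)^(-0.2)]
P/P0 = 0.066 * [0.1012430 - 0.03655221] = 0.004269592
P = 1030 * 0.004269592 = 4.3977 MW

4.3977


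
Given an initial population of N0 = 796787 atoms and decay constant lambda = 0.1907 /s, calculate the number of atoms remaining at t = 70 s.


N = N0 * exp(-lambda * t)
N = 796787 * exp(-0.1907 * 70)
N = 1.2704

1.2704


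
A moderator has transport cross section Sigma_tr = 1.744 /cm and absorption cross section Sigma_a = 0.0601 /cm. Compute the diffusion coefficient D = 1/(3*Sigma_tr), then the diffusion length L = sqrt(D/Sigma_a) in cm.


D = 1 / (3 * Sigma_tr) = 1 / (3 * 1.744) = 0.1911315 cm
L = sqrt(D / Sigma_a)
L = sqrt(0.1911315 / 0.0601)
L = 1.7833 cm

1.7833


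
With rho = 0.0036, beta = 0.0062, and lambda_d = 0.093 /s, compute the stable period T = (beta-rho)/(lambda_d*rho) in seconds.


T = (beta - rho) / (lambda_d * rho)
T = (0.0062 - 0.0036) / (0.093 * 0.0036)
T = 7.7658 s

7.7658


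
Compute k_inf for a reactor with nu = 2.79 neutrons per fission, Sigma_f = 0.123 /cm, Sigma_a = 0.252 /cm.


k_inf = nu * Sigma_f / Sigma_a
k_inf = 2.79 * 0.123 / 0.252
k_inf = 1.3618

1.3618


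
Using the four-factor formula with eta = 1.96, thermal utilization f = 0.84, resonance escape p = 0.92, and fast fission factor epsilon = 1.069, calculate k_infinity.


k_inf = eta * f * p * epsilon
k_inf = 1.96 * 0.84 * 0.92 * 1.069
k_inf = 1.6192

1.6192


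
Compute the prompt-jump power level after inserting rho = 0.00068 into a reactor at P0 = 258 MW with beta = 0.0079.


P1/P0 = beta / (beta - rho)
P1/P0 = 0.0079 / (0.0079 - 0.00068) = 1.094183
P1 = 258 * 1.094183 = 282.30 MW

282.30


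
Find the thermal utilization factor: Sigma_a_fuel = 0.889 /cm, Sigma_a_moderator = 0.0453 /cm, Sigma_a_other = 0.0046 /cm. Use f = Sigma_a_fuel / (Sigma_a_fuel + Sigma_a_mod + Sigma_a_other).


f = Sigma_a_fuel / (Sigma_a_fuel + Sigma_a_mod + Sigma_a_other)
f = 0.889 / (0.889 + 0.0453 + 0.0046)
f = 0.94685

0.94685


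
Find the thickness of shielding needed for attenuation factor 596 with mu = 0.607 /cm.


x = ln(factor) / mu
x = ln(596) / 0.607
x = 10.528 cm

10.528


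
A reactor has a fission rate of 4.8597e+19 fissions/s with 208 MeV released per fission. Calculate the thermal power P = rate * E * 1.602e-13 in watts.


P = fission_rate * E_MeV * 1.602e-13
P = 4.8597e+19 * 208 * 1.602e-13
P = 1.6193e+09 W

1.6193e+09


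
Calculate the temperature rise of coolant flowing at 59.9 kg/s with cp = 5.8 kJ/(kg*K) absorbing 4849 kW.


dT = Q / (m_dot * cp)
dT = 4849 / (59.9 * 5.8)
dT = 13.957 C

13.957


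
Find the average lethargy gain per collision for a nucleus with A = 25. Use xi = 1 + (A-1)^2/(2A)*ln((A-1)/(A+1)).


xi = 1 + (A-1)^2/(2A) * ln((A-1)/(A+1))
xi = 1 + (25-1)^2/(2*25) * ln((25-1)/(25 +1))
xi = 0.077908

0.077908


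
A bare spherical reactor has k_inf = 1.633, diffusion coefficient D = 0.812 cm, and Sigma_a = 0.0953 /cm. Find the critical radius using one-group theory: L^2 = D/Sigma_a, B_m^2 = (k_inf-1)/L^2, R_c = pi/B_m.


L^2 = D / Sigma_a = 0.812 / 0.0953 = 8.520462 cm^2
B_m^2 = (k_inf - 1) / L^2 = (1.633 - 1) / 8.520462 = 0.07429175 /cm^2
For a bare sphere: B_g = pi/R, so R_c = pi / sqrt(B_m^2)
R_c = pi / sqrt(0.07429175) = 11.526 cm

11.526


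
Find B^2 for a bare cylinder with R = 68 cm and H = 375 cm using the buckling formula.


B^2 = (2.405/R)^2 + (pi/H)^2
B^2 = (2.405/68)^2 + (pi/375)^2
B^2 = 0.0013211 /cm^2

0.0013211


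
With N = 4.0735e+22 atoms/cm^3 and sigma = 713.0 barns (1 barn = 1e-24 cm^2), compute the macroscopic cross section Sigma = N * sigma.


Sigma = N * sigma_barns * 1e-24
Sigma = 4.0735e+22 * 713.0 * 1e-24
Sigma = 29.044 /cm

29.044


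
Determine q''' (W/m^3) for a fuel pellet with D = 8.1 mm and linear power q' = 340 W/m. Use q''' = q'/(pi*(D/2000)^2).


r = D / 2 / 1000 = 8.1 / 2 / 1000 = 0.00405 m
q''' = q' / (pi * r^2)
q''' = 340 / (pi * 0.00405^2)
q''' = 6.5981e+06 W/m^3

6.5981e+06


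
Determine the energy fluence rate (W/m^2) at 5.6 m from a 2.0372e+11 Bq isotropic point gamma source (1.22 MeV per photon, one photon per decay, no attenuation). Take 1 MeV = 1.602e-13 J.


psi = A * E * 1.602e-13 / (4*pi*r^2)
psi = 2.0372e+11 * 1.22 * 1.602e-13 / (4*pi*5.6^2)
psi = 1.0103e-04 W/m^2

1.0103e-04


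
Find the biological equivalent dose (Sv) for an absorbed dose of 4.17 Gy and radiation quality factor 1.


H = D * Q
H = 4.17 * 1
H = 4.1700 Sv

4.1700


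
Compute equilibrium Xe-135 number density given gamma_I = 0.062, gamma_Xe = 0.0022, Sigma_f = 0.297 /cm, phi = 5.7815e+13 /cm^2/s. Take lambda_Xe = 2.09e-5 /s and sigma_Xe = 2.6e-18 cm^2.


Xe_eq = (gamma_I + gamma_Xe) * Sigma_f * phi / (lambda_Xe + sigma_Xe * phi)
Numerator = (0.062 + 0.0022) * 0.297 * 5.7815e+13 = 1.102382e+12
Denominator = 2.09e-5 + 2.6e-18 * 5.7815e+13 = 1.712190e-04
Xe_eq = 1.102382e+12 / 1.712190e-04 = 6.4384e+15 /cm^3

6.4384e+15


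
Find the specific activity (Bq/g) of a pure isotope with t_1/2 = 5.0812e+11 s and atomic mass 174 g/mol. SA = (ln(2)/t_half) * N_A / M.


lambda = ln(2) / t_half = ln(2) / 5.0812e+11 = 1.364141e-12 /s
SA = lambda * N_A / M
SA = 1.364141e-12 * 6.022e23 / 174
SA = 4.7212e+09 Bq/g

4.7212e+09


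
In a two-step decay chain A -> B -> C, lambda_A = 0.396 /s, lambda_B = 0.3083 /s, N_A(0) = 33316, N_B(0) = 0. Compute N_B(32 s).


N_B(t) = lambda_A * N_A0 / (lambda_B - lambda_A) * [exp(-lambda_A*t) - exp(-lambda_B*t)]
exp(-0.396*32) = 3.137764e-06; exp(-0.3083*32) = 5.193072e-05
N_B = 0.396 * 33316 / (0.3083 - 0.396) * (3.137764e-06 - 5.193072e-05)
N_B = 7.3402

7.3402


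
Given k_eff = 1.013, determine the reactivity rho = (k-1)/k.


rho = (k_eff - 1) / k_eff
rho = (1.013 - 1) / 1.013
rho = 0.012833

0.012833


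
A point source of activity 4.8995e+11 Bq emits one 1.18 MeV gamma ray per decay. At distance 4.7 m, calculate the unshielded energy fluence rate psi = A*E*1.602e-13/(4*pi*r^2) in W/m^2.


psi = A * E * 1.602e-13 / (4*pi*r^2)
psi = 4.8995e+11 * 1.18 * 1.602e-13 / (4*pi*4.7^2)
psi = 3.3365e-04 W/m^2

3.3365e-04


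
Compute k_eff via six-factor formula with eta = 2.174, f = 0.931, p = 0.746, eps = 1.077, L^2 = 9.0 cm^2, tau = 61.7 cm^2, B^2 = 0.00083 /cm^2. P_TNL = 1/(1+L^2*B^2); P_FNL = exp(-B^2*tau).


k_inf = eta*f*p*eps = 2.174*0.931*0.746*1.077 = 1.626162
P_TNL = 1/(1 + L^2*B^2) = 1/(1 + 9.0*0.00083) = 0.9925854
P_FNL = exp(-B^2*tau) = exp(-0.00083*61.7) = 0.9500782
k_eff = k_inf * P_TNL * P_FNL = 1.626162 * 0.9925854 * 0.9500782
k_eff = 1.5335

1.5335


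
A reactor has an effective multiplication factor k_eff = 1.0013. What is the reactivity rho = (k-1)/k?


rho = (k_eff - 1) / k_eff
rho = (1.0013 - 1) / 1.0013
rho = 0.0012983

0.0012983


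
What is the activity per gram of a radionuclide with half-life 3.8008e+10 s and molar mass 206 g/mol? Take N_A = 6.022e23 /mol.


lambda = ln(2) / t_half = ln(2) / 3.8008e+10 = 1.823688e-11 /s
SA = lambda * N_A / M
SA = 1.823688e-11 * 6.022e23 / 206
SA = 5.3312e+10 Bq/g

5.3312e+10


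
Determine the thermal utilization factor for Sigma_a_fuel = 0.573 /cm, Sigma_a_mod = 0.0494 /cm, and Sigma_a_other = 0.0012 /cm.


f = Sigma_a_fuel / (Sigma_a_fuel + Sigma_a_mod + Sigma_a_other)
f = 0.573 / (0.573 + 0.0494 + 0.0012)
f = 0.91886

0.91886


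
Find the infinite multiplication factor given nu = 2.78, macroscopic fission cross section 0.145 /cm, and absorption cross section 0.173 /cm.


k_inf = nu * Sigma_f / Sigma_a
k_inf = 2.78 * 0.145 / 0.173
k_inf = 2.3301

2.3301


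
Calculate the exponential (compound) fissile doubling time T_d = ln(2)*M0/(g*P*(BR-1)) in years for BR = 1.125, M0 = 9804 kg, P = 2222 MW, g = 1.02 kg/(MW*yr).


Breeding gain G = BR - 1 = 1.125 - 1 = 0.125
Fissile production rate = g * P * G = 1.02 * 2222 * 0.125 = 283.305 kg/yr
T_d = ln(2) * M0 / (g * P * G)
T_d = ln(2) * 9804 / 283.305 = 23.987 yr

23.987


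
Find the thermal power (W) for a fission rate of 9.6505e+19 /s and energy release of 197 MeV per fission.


P = fission_rate * E_MeV * 1.602e-13
P = 9.6505e+19 * 197 * 1.602e-13
P = 3.0456e+09 W

3.0456e+09


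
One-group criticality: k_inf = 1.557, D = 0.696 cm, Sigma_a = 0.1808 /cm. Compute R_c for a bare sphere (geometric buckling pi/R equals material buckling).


L^2 = D / Sigma_a = 0.696 / 0.1808 = 3.849558 cm^2
B_m^2 = (k_inf - 1) / L^2 = (1.557 - 1) / 3.849558 = 0.1446919 /cm^2
For a bare sphere: B_g = pi/R, so R_c = pi / sqrt(B_m^2)
R_c = pi / sqrt(0.1446919) = 8.2590 cm

8.2590


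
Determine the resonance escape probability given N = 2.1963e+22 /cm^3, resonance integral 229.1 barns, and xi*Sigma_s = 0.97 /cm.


p = exp(-N * I * 1e-24 / (xi*Sigma_s))
p = exp(-2.1963e+22 * 229.1 * 1e-24 / 0.97)
p = 0.0055868

0.0055868


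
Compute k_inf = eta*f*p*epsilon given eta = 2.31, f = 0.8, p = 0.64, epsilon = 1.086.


k_inf = eta * f * p * epsilon
k_inf = 2.31 * 0.8 * 0.64 * 1.086
k_inf = 1.2844

1.2844


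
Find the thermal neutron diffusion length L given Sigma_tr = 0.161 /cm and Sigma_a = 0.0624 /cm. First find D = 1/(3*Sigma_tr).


D = 1 / (3 * Sigma_tr) = 1 / (3 * 0.161) = 2.070393 cm
L = sqrt(D / Sigma_a)
L = sqrt(2.070393 / 0.0624)
L = 5.7602 cm

5.7602


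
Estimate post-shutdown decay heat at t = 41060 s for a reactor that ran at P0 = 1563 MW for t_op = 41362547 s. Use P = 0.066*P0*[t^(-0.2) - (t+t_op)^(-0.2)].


P/P0 = 0.066 * [t^(-0.2) - (t + t_op)^(-0.2)]
P/P0 = 0.066 * [41060^(-0.2) - (41060 + 41362547)^(-0.2)]
P/P0 = 0.066 * [0.1194858 - 0.02996349] = 0.005908472
P = 1563 * 0.005908472 = 9.2349 MW

9.2349


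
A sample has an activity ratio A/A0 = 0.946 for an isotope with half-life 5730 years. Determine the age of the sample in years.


lambda = ln(2) / t_half = ln(2) / 5730 = 1.209681e-04 /yr
t = -ln(A/A0) / lambda
t = -ln(0.946) / 1.209681e-04
t = 458.90 yr

458.90


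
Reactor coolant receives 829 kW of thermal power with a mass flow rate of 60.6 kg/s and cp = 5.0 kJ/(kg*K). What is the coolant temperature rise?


dT = Q / (m_dot * cp)
dT = 829 / (60.6 * 5.0)
dT = 2.7360 C

2.7360


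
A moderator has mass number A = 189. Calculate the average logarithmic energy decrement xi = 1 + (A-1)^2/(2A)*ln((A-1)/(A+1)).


xi = 1 + (A-1)^2/(2A) * ln((A-1)/(A+1))
xi = 1 + (189-1)^2/(2*189) * ln((189-1)/(189 +1))
xi = 0.010545

0.010545


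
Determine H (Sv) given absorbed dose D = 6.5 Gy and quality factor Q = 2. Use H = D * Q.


H = D * Q
H = 6.5 * 2
H = 13.000 Sv

13.000


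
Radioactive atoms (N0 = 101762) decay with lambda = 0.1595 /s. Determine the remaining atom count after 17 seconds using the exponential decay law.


N = N0 * exp(-lambda * t)
N = 101762 * exp(-0.1595 * 17)
N = 6760.8

6760.8


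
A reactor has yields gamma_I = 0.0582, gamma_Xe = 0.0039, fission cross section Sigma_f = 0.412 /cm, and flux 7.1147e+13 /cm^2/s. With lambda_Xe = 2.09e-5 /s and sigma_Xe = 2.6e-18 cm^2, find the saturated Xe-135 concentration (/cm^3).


Xe_eq = (gamma_I + gamma_Xe) * Sigma_f * phi / (lambda_Xe + sigma_Xe * phi)
Numerator = (0.0582 + 0.0039) * 0.412 * 7.1147e+13 = 1.820310e+12
Denominator = 2.09e-5 + 2.6e-18 * 7.1147e+13 = 2.058822e-04
Xe_eq = 1.820310e+12 / 2.058822e-04 = 8.8415e+15 /cm^3

8.8415e+15


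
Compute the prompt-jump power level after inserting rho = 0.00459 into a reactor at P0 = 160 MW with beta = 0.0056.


P1/P0 = beta / (beta - rho)
P1/P0 = 0.0056 / (0.0056 - 0.00459) = 5.544554
P1 = 160 * 5.544554 = 887.13 MW

887.13


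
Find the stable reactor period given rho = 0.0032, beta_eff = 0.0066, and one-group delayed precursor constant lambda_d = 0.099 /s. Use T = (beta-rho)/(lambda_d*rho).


T = (beta - rho) / (lambda_d * rho)
T = (0.0066 - 0.0032) / (0.099 * 0.0032)
T = 10.732 s

10.732


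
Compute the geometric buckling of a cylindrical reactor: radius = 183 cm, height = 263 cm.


B^2 = (2.405/R)^2 + (pi/H)^2
B^2 = (2.405/183)^2 + (pi/263)^2
B^2 = 3.1540e-04 /cm^2

3.1540e-04


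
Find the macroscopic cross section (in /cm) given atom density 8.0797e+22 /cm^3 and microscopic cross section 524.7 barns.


Sigma = N * sigma_barns * 1e-24
Sigma = 8.0797e+22 * 524.7 * 1e-24
Sigma = 42.394 /cm

42.394


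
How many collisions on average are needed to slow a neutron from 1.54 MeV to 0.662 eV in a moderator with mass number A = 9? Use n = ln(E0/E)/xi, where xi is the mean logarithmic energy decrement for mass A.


xi = 1 + (A-1)^2/(2A)*ln((A-1)/(A+1)) = 0.2066007 (for A = 9)
n = ln(E0/E) / xi
n = ln(1.54e6 / 0.662) / 0.2066007
n = ln(2.326284e+06) / 0.2066007 = 70.957

70.957


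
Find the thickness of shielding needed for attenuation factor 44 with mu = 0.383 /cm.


x = ln(factor) / mu
x = ln(44) / 0.383
x = 9.8804 cm

9.8804


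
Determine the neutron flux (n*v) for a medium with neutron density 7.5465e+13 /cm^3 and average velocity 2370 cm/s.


phi = n * v
phi = 7.5465e+13 * 2370
phi = 1.7885e+17 /cm^2/s

1.7885e+17


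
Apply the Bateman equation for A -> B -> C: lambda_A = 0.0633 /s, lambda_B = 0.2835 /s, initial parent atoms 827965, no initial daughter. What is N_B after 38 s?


N_B(t) = lambda_A * N_A0 / (lambda_B - lambda_A) * [exp(-lambda_A*t) - exp(-lambda_B*t)]
exp(-0.0633*38) = 0.09022940; exp(-0.2835*38) = 2.095779e-05
N_B = 0.0633 * 827965 / (0.2835 - 0.0633) * (0.09022940 - 2.095779e-05)
N_B = 21471

21471


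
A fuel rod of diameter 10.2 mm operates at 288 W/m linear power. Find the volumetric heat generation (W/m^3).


r = D / 2 / 1000 = 10.2 / 2 / 1000 = 0.0051 m
q''' = q' / (pi * r^2)
q''' = 288 / (pi * 0.0051^2)
q''' = 3.5245e+06 W/m^3

3.5245e+06


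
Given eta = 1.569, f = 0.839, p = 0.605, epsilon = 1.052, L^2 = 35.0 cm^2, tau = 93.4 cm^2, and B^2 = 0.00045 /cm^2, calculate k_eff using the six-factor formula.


k_inf = eta*f*p*eps = 1.569*0.839*0.605*1.052 = 0.8378302
P_TNL = 1/(1 + L^2*B^2) = 1/(1 + 35.0*0.00045) = 0.9844942
P_FNL = exp(-B^2*tau) = exp(-0.00045*93.4) = 0.9588410
k_eff = k_inf * P_TNL * P_FNL = 0.8378302 * 0.9844942 * 0.9588410
k_eff = 0.79089

0.79089


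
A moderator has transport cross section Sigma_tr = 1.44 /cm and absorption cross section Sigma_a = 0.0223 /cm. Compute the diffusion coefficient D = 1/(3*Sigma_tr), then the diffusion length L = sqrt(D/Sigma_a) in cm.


D = 1 / (3 * Sigma_tr) = 1 / (3 * 1.44) = 0.2314815 cm
L = sqrt(D / Sigma_a)
L = sqrt(0.2314815 / 0.0223)
L = 3.2219 cm

3.2219


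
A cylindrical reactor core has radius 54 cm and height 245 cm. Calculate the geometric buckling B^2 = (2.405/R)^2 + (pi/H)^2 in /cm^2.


B^2 = (2.405/R)^2 + (pi/H)^2
B^2 = (2.405/54)^2 + (pi/245)^2
B^2 = 0.0021480 /cm^2

0.0021480


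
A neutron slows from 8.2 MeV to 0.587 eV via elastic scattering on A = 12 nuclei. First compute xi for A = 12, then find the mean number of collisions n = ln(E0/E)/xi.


xi = 1 + (A-1)^2/(2A)*ln((A-1)/(A+1)) = 0.1577690 (for A = 12)
n = ln(E0/E) / xi
n = ln(8.2e6 / 0.587) / 0.1577690
n = ln(1.396934e+07) / 0.1577690 = 104.28

104.28


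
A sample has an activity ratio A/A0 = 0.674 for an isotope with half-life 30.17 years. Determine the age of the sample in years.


lambda = ln(2) / t_half = ln(2) / 30.17 = 0.02297472 /yr
t = -ln(A/A0) / lambda
t = -ln(0.674) / 0.02297472
t = 17.172 yr

17.172


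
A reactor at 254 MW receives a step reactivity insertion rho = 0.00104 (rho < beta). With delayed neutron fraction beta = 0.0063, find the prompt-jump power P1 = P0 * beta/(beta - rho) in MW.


P1/P0 = beta / (beta - rho)
P1/P0 = 0.0063 / (0.0063 - 0.00104) = 1.197719
P1 = 254 * 1.197719 = 304.22 MW

304.22


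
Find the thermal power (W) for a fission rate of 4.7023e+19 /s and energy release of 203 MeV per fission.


P = fission_rate * E_MeV * 1.602e-13
P = 4.7023e+19 * 203 * 1.602e-13
P = 1.5292e+09 W

1.5292e+09


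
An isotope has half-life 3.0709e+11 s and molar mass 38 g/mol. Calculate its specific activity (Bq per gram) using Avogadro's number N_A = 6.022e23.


lambda = ln(2) / t_half = ln(2) / 3.0709e+11 = 2.257147e-12 /s
SA = lambda * N_A / M
SA = 2.257147e-12 * 6.022e23 / 38
SA = 3.5770e+10 Bq/g

3.5770e+10


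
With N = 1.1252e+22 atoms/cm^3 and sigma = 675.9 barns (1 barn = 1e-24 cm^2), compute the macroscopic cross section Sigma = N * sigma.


Sigma = N * sigma_barns * 1e-24
Sigma = 1.1252e+22 * 675.9 * 1e-24
Sigma = 7.6052 /cm

7.6052


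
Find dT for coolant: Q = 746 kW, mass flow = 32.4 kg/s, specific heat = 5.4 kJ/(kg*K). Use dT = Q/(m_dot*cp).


dT = Q / (m_dot * cp)
dT = 746 / (32.4 * 5.4)
dT = 4.2638 C

4.2638


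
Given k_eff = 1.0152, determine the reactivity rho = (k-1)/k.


rho = (k_eff - 1) / k_eff
rho = (1.0152 - 1) / 1.0152
rho = 0.014972

0.014972


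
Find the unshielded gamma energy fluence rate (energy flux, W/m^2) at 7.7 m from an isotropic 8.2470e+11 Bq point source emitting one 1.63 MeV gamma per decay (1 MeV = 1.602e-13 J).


psi = A * E * 1.602e-13 / (4*pi*r^2)
psi = 8.2470e+11 * 1.63 * 1.602e-13 / (4*pi*7.7^2)
psi = 2.8904e-04 W/m^2

2.8904e-04


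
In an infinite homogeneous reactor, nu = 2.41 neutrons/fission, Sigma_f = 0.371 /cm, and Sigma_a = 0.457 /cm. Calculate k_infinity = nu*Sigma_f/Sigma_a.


k_inf = nu * Sigma_f / Sigma_a
k_inf = 2.41 * 0.371 / 0.457
k_inf = 1.9565

1.9565


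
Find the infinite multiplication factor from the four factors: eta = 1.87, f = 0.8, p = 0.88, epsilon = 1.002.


k_inf = eta * f * p * epsilon
k_inf = 1.87 * 0.8 * 0.88 * 1.002
k_inf = 1.3191

1.3191


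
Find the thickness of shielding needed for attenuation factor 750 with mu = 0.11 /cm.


x = ln(factor) / mu
x = ln(750) / 0.11
x = 60.182 cm

60.182


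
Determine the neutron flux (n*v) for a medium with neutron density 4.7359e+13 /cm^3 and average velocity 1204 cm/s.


phi = n * v
phi = 4.7359e+13 * 1204
phi = 5.7020e+16 /cm^2/s

5.7020e+16


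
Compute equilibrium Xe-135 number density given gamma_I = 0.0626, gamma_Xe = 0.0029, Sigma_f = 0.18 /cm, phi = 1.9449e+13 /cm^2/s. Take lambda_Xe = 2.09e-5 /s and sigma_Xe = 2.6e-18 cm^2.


Xe_eq = (gamma_I + gamma_Xe) * Sigma_f * phi / (lambda_Xe + sigma_Xe * phi)
Numerator = (0.0626 + 0.0029) * 0.18 * 1.9449e+13 = 2.293037e+11
Denominator = 2.09e-5 + 2.6e-18 * 1.9449e+13 = 7.146740e-05
Xe_eq = 2.293037e+11 / 7.146740e-05 = 3.2085e+15 /cm^3

3.2085e+15


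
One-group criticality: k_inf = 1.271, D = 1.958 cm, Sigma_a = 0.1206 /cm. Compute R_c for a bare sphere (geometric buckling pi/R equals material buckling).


L^2 = D / Sigma_a = 1.958 / 0.1206 = 16.23549 cm^2
B_m^2 = (k_inf - 1) / L^2 = (1.271 - 1) / 16.23549 = 0.01669183 /cm^2
For a bare sphere: B_g = pi/R, so R_c = pi / sqrt(B_m^2)
R_c = pi / sqrt(0.01669183) = 24.316 cm

24.316


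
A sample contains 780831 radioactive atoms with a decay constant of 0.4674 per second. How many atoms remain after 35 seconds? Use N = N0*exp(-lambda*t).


N = N0 * exp(-lambda * t)
N = 780831 * exp(-0.4674 * 35)
N = 0.061367

0.061367


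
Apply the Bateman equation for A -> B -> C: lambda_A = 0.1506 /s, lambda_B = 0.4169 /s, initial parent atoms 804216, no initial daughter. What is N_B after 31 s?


N_B(t) = lambda_A * N_A0 / (lambda_B - lambda_A) * [exp(-lambda_A*t) - exp(-lambda_B*t)]
exp(-0.1506*31) = 0.009385400; exp(-0.4169*31) = 2.439055e-06
N_B = 0.1506 * 804216 / (0.4169 - 0.1506) * (0.009385400 - 2.439055e-06)
N_B = 4267.4

4267.4


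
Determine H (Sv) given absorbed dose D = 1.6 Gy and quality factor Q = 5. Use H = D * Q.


H = D * Q
H = 1.6 * 5
H = 8.0000 Sv

8.0000


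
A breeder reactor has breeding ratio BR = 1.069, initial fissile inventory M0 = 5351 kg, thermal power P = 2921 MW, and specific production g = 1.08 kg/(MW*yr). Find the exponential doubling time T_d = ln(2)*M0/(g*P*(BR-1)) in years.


Breeding gain G = BR - 1 = 1.069 - 1 = 0.069
Fissile production rate = g * P * G = 1.08 * 2921 * 0.069 = 217.67292 kg/yr
T_d = ln(2) * M0 / (g * P * G)
T_d = ln(2) * 5351 / 217.67292 = 17.039 yr

17.039


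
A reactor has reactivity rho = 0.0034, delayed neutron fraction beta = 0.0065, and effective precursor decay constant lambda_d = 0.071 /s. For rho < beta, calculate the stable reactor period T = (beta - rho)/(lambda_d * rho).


T = (beta - rho) / (lambda_d * rho)
T = (0.0065 - 0.0034) / (0.071 * 0.0034)
T = 12.842 s

12.842


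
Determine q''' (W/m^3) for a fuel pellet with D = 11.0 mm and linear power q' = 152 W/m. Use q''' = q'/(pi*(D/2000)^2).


r = D / 2 / 1000 = 11.0 / 2 / 1000 = 0.0055 m
q''' = q' / (pi * r^2)
q''' = 152 / (pi * 0.0055^2)
q''' = 1.5994e+06 W/m^3

1.5994e+06


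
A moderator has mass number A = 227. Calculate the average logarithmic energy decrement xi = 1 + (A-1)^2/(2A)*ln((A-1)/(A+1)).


xi = 1 + (A-1)^2/(2A) * ln((A-1)/(A+1))
xi = 1 + (227-1)^2/(2*227) * ln((227-1)/(227 +1))
xi = 0.0087848

0.0087848


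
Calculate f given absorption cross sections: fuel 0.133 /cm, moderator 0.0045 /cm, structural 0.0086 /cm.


f = Sigma_a_fuel / (Sigma_a_fuel + Sigma_a_mod + Sigma_a_other)
f = 0.133 / (0.133 + 0.0045 + 0.0086)
f = 0.91034

0.91034


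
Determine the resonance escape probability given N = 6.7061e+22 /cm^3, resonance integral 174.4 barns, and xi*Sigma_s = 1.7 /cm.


p = exp(-N * I * 1e-24 / (xi*Sigma_s))
p = exp(-6.7061e+22 * 174.4 * 1e-24 / 1.7)
p = 0.0010285

0.0010285


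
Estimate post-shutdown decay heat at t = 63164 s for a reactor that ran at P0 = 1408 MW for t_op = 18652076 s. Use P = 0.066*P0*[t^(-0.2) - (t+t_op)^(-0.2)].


P/P0 = 0.066 * [t^(-0.2) - (t + t_op)^(-0.2)]
P/P0 = 0.066 * [63164^(-0.2) - (63164 + 18652076)^(-0.2)]
P/P0 = 0.066 * [0.1096241 - 0.03512052] = 0.004917236
P = 1408 * 0.004917236 = 6.9235 MW

6.9235


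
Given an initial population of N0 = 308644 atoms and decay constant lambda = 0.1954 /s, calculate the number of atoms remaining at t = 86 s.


N = N0 * exp(-lambda * t)
N = 308644 * exp(-0.1954 * 86)
N = 0.015538

0.015538


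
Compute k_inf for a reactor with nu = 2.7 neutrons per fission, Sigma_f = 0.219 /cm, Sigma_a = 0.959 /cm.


k_inf = nu * Sigma_f / Sigma_a
k_inf = 2.7 * 0.219 / 0.959
k_inf = 0.61658

0.61658


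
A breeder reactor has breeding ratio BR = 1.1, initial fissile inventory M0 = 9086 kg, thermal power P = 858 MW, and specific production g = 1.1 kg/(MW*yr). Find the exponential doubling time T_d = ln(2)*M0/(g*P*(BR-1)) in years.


Breeding gain G = BR - 1 = 1.1 - 1 = 0.1
Fissile production rate = g * P * G = 1.1 * 858 * 0.1 = 94.38 kg/yr
T_d = ln(2) * M0 / (g * P * G)
T_d = ln(2) * 9086 / 94.38 = 66.730 yr

66.730


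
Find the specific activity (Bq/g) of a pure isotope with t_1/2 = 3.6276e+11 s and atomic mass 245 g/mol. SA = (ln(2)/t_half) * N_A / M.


lambda = ln(2) / t_half = ln(2) / 3.6276e+11 = 1.910760e-12 /s
SA = lambda * N_A / M
SA = 1.910760e-12 * 6.022e23 / 245
SA = 4.6966e+09 Bq/g

4.6966e+09


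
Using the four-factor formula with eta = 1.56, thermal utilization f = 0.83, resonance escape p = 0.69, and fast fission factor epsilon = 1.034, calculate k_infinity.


k_inf = eta * f * p * epsilon
k_inf = 1.56 * 0.83 * 0.69 * 1.034
k_inf = 0.92379

0.92379


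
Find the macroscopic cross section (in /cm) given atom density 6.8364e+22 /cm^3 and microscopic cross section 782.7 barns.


Sigma = N * sigma_barns * 1e-24
Sigma = 6.8364e+22 * 782.7 * 1e-24
Sigma = 53.509 /cm

53.509


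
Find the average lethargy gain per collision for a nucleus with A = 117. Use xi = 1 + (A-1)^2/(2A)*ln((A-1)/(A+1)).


xi = 1 + (A-1)^2/(2A) * ln((A-1)/(A+1))
xi = 1 + (117-1)^2/(2*117) * ln((117-1)/(117 +1))
xi = 0.016997

0.016997


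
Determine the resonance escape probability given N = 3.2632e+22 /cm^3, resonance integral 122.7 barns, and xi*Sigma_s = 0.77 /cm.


p = exp(-N * I * 1e-24 / (xi*Sigma_s))
p = exp(-3.2632e+22 * 122.7 * 1e-24 / 0.77)
p = 0.0055169

0.0055169


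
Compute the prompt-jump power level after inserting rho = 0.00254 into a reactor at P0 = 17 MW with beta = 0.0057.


P1/P0 = beta / (beta - rho)
P1/P0 = 0.0057 / (0.0057 - 0.00254) = 1.803797
P1 = 17 * 1.803797 = 30.665 MW

30.665


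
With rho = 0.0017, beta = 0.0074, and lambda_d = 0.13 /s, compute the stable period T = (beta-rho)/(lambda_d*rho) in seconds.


T = (beta - rho) / (lambda_d * rho)
T = (0.0074 - 0.0017) / (0.13 * 0.0017)
T = 25.792 s

25.792


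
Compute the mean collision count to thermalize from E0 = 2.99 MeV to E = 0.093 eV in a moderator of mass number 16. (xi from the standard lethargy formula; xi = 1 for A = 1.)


xi = 1 + (A-1)^2/(2A)*ln((A-1)/(A+1)) = 0.1199467 (for A = 16)
n = ln(E0/E) / xi
n = ln(2.99e6 / 0.093) / 0.1199467
n = ln(3.215054e+07) / 0.1199467 = 144.11

144.11


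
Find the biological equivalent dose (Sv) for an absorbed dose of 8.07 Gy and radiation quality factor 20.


H = D * Q
H = 8.07 * 20
H = 161.40 Sv

161.40


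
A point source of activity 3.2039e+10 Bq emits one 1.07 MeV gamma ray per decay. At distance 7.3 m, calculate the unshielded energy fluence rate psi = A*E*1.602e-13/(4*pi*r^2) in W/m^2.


psi = A * E * 1.602e-13 / (4*pi*r^2)
psi = 3.2039e+10 * 1.07 * 1.602e-13 / (4*pi*7.3^2)
psi = 8.2011e-06 W/m^2

8.2011e-06


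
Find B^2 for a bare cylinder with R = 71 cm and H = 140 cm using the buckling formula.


B^2 = (2.405/R)^2 + (pi/H)^2
B^2 = (2.405/71)^2 + (pi/140)^2
B^2 = 0.0016509 /cm^2

0.0016509


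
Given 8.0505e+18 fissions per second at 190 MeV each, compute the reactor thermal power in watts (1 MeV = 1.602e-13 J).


P = fission_rate * E_MeV * 1.602e-13
P = 8.0505e+18 * 190 * 1.602e-13
P = 2.4504e+08 W

2.4504e+08


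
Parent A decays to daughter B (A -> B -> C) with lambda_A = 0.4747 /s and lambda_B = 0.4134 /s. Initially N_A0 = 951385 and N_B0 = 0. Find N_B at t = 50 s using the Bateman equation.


N_B(t) = lambda_A * N_A0 / (lambda_B - lambda_A) * [exp(-lambda_A*t) - exp(-lambda_B*t)]
exp(-0.4747*50) = 4.920627e-11; exp(-0.4134*50) = 1.054710e-09
N_B = 0.4747 * 951385 / (0.4134 - 0.4747) * (4.920627e-11 - 1.054710e-09)
N_B = 0.0074080

0.0074080


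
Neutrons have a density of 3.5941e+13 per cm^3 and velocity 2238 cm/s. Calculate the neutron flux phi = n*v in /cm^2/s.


phi = n * v
phi = 3.5941e+13 * 2238
phi = 8.0436e+16 /cm^2/s

8.0436e+16


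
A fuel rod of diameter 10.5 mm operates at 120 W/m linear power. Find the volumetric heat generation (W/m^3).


r = D / 2 / 1000 = 10.5 / 2 / 1000 = 0.00525 m
q''' = q' / (pi * r^2)
q''' = 120 / (pi * 0.00525^2)
q''' = 1.3858e+06 W/m^3

1.3858e+06


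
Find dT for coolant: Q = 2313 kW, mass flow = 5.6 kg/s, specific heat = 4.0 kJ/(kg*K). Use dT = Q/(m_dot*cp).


dT = Q / (m_dot * cp)
dT = 2313 / (5.6 * 4.0)
dT = 103.26 C

103.26


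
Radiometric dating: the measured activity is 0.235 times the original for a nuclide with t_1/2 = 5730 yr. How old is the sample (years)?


lambda = ln(2) / t_half = ln(2) / 5730 = 1.209681e-04 /yr
t = -ln(A/A0) / lambda
t = -ln(0.235) / 1.209681e-04
t = 11972 yr

11972


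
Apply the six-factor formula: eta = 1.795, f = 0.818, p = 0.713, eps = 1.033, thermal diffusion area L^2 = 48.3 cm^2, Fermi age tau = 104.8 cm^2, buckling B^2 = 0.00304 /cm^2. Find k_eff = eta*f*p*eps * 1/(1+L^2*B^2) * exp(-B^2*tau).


k_inf = eta*f*p*eps = 1.795*0.818*0.713*1.033 = 1.081453
P_TNL = 1/(1 + L^2*B^2) = 1/(1 + 48.3*0.00304) = 0.8719673
P_FNL = exp(-B^2*tau) = exp(-0.00304*104.8) = 0.7271722
k_eff = k_inf * P_TNL * P_FNL = 1.081453 * 0.8719673 * 0.7271722
k_eff = 0.68572

0.68572


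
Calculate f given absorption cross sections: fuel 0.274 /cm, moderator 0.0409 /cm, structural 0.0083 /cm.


f = Sigma_a_fuel / (Sigma_a_fuel + Sigma_a_mod + Sigma_a_other)
f = 0.274 / (0.274 + 0.0409 + 0.0083)
f = 0.84777

0.84777


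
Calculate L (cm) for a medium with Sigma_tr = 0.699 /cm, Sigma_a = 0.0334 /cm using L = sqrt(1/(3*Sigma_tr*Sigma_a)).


D = 1 / (3 * Sigma_tr) = 1 / (3 * 0.699) = 0.4768717 cm
L = sqrt(D / Sigma_a)
L = sqrt(0.4768717 / 0.0334)
L = 3.7786 cm

3.7786


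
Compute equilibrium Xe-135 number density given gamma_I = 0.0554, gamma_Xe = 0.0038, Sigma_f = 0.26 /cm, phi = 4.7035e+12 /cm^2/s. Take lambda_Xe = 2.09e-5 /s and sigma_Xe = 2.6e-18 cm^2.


Xe_eq = (gamma_I + gamma_Xe) * Sigma_f * phi / (lambda_Xe + sigma_Xe * phi)
Numerator = (0.0554 + 0.0038) * 0.26 * 4.7035e+12 = 7.239627e+10
Denominator = 2.09e-5 + 2.6e-18 * 4.7035e+12 = 3.312910e-05
Xe_eq = 7.239627e+10 / 3.312910e-05 = 2.1853e+15 /cm^3

2.1853e+15


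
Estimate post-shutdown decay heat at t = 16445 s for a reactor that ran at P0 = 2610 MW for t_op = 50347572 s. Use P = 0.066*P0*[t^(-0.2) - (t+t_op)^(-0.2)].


P/P0 = 0.066 * [t^(-0.2) - (t + t_op)^(-0.2)]
P/P0 = 0.066 * [16445^(-0.2) - (16445 + 50347572)^(-0.2)]
P/P0 = 0.066 * [0.1434806 - 0.02881217] = 0.007568116
P = 2610 * 0.007568116 = 19.753 MW

19.753


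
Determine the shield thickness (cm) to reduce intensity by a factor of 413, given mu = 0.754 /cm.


x = ln(factor) / mu
x = ln(413) / 0.754
x = 7.9887 cm

7.9887


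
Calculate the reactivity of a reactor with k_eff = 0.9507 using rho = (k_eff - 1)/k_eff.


rho = (k_eff - 1) / k_eff
rho = (0.9507 - 1) / 0.9507
rho = -0.051857

-0.051857


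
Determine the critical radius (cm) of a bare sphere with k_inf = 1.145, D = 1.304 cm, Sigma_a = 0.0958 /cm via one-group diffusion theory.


L^2 = D / Sigma_a = 1.304 / 0.0958 = 13.61169 cm^2
B_m^2 = (k_inf - 1) / L^2 = (1.145 - 1) / 13.61169 = 0.01065261 /cm^2
For a bare sphere: B_g = pi/R, so R_c = pi / sqrt(B_m^2)
R_c = pi / sqrt(0.01065261) = 30.438 cm

30.438
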